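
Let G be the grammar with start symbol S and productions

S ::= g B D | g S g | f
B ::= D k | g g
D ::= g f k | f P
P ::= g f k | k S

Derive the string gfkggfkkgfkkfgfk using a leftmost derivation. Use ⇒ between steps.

S⇒gBD⇒gDkD⇒gfPkD⇒gfkSkD⇒gfkgBDkD⇒gfkgDkDkD⇒gfkggfkkDkD⇒gfkggfkkgfkkD⇒gfkggfkkgfkkfP⇒gfkggfkkgfkkfgfk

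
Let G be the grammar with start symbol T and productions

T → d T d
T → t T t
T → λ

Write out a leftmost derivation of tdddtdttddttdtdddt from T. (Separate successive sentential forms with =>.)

T => tTt => tdTdt => tddTddt => tdddTdddt => tdddtTtdddt => tdddtdTdtdddt => tdddtdtTtdtdddt => tdddtdttTttdtdddt => tdddtdttdTdttdtdddt => tdddtdttddttdtdddt

T => tTt   [T → t T t]
tTt => tdTdt   [T → d T d]
tdTdt => tddTddt   [T → d T d]
tddTddt => tdddTdddt   [T → d T d]
tdddTdddt => tdddtTtdddt   [T → t T t]
tdddtTtdddt => tdddtdTdtdddt   [T → d T d]
tdddtdTdtdddt => tdddtdtTtdtdddt   [T → t T t]
tdddtdtTtdtdddt => tdddtdttTttdtdddt   [T → t T t]
tdddtdttTttdtdddt => tdddtdttdTdttdtdddt   [T → d T d]
tdddtdttdTdttdtdddt => tdddtdttddttdtdddt   [T → λ]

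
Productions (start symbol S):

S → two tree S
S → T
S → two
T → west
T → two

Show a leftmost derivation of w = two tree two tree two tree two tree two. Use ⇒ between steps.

S ⇒ two tree S ⇒ two tree two tree S ⇒ two tree two tree two tree S ⇒ two tree two tree two tree two tree S ⇒ two tree two tree two tree two tree two

S ⇒ two tree S   [S → two tree S]
two tree S ⇒ two tree two tree S   [S → two tree S]
two tree two tree S ⇒ two tree two tree two tree S   [S → two tree S]
two tree two tree two tree S ⇒ two tree two tree two tree two tree S   [S → two tree S]
two tree two tree two tree two tree S ⇒ two tree two tree two tree two tree two   [S → two]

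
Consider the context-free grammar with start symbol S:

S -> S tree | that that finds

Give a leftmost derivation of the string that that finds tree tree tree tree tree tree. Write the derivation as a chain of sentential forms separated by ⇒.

S ⇒ S tree ⇒ S tree tree ⇒ S tree tree tree ⇒ S tree tree tree tree ⇒ S tree tree tree tree tree ⇒ S tree tree tree tree tree tree ⇒ that that finds tree tree tree tree tree tree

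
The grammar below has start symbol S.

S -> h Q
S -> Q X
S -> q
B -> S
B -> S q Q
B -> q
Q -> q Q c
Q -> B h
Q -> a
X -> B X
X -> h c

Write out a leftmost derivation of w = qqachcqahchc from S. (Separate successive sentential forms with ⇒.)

S ⇒ QX   [S -> Q X]
QX ⇒ qQcX   [Q -> q Q c]
qQcX ⇒ qBhcX   [Q -> B h]
qBhcX ⇒ qSqQhcX   [B -> S q Q]
qSqQhcX ⇒ qQXqQhcX   [S -> Q X]
qQXqQhcX ⇒ qqQcXqQhcX   [Q -> q Q c]
qqQcXqQhcX ⇒ qqacXqQhcX   [Q -> a]
qqacXqQhcX ⇒ qqachcqQhcX   [X -> h c]
qqachcqQhcX ⇒ qqachcqahcX   [Q -> a]
qqachcqahcX ⇒ qqachcqahchc   [X -> h c]

S ⇒ QX ⇒ qQcX ⇒ qBhcX ⇒ qSqQhcX ⇒ qQXqQhcX ⇒ qqQcXqQhcX ⇒ qqacXqQhcX ⇒ qqachcqQhcX ⇒ qqachcqahcX ⇒ qqachcqahchc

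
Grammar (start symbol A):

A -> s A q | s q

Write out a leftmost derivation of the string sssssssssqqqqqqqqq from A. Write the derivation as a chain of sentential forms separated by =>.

A=>sAq=>ssAqq=>sssAqqq=>ssssAqqqq=>sssssAqqqqq=>ssssssAqqqqqq=>sssssssAqqqqqqq=>ssssssssAqqqqqqqq=>sssssssssqqqqqqqqq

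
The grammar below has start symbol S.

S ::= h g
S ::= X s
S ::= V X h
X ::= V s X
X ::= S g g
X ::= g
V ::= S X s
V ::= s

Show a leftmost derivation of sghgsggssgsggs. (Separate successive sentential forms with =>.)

S => Xs   [S ::= X s]
Xs => Sggs   [X ::= S g g]
Sggs => Xsggs   [S ::= X s]
Xsggs => VsXsggs   [X ::= V s X]
VsXsggs => SXssXsggs   [V ::= S X s]
SXssXsggs => VXhXssXsggs   [S ::= V X h]
VXhXssXsggs => sXhXssXsggs   [V ::= s]
sXhXssXsggs => sghXssXsggs   [X ::= g]
sghXssXsggs => sghSggssXsggs   [X ::= S g g]
sghSggssXsggs => sghXsggssXsggs   [S ::= X s]
sghXsggssXsggs => sghgsggssXsggs   [X ::= g]
sghgsggssXsggs => sghgsggssgsggs   [X ::= g]

S => Xs => Sggs => Xsggs => VsXsggs => SXssXsggs => VXhXssXsggs => sXhXssXsggs => sghXssXsggs => sghSggssXsggs => sghXsggssXsggs => sghgsggssXsggs => sghgsggssgsggs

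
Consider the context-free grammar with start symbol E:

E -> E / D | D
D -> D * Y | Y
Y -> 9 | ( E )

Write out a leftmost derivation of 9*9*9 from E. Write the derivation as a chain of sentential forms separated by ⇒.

E⇒D⇒D*Y⇒D*Y*Y⇒Y*Y*Y⇒9*Y*Y⇒9*9*Y⇒9*9*9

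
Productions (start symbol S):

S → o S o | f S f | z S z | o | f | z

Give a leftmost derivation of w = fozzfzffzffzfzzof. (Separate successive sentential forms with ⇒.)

S ⇒ fSf   [S → f S f]
fSf ⇒ foSof   [S → o S o]
foSof ⇒ fozSzof   [S → z S z]
fozSzof ⇒ fozzSzzof   [S → z S z]
fozzSzzof ⇒ fozzfSfzzof   [S → f S f]
fozzfSfzzof ⇒ fozzfzSzfzzof   [S → z S z]
fozzfzSzfzzof ⇒ fozzfzfSfzfzzof   [S → f S f]
fozzfzfSfzfzzof ⇒ fozzfzffSffzfzzof   [S → f S f]
fozzfzffSffzfzzof ⇒ fozzfzffzffzfzzof   [S → z]

S⇒fSf⇒foSof⇒fozSzof⇒fozzSzzof⇒fozzfSfzzof⇒fozzfzSzfzzof⇒fozzfzfSfzfzzof⇒fozzfzffSffzfzzof⇒fozzfzffzffzfzzof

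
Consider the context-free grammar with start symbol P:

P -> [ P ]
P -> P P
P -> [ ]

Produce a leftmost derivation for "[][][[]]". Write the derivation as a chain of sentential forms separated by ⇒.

P⇒PP⇒[]P⇒[]PP⇒[][]P⇒[][][P]⇒[][][[]]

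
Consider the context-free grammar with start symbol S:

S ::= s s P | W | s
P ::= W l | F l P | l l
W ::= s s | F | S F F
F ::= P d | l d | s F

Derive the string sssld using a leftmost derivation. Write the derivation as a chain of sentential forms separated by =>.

S => W   [S ::= W]
W => F   [W ::= F]
F => sF   [F ::= s F]
sF => ssF   [F ::= s F]
ssF => sssF   [F ::= s F]
sssF => sssld   [F ::= l d]

S => W => F => sF => ssF => sssF => sssld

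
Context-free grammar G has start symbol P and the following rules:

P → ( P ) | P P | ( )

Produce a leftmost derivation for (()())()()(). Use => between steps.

P=>PP=>PPP=>PPPP=>(P)PPP=>(PP)PPP=>(()P)PPP=>(()())PPP=>(()())()PP=>(()())()()P=>(()())()()()

P => PP   [P → P P]
PP => PPP   [P → P P]
PPP => PPPP   [P → P P]
PPPP => (P)PPP   [P → ( P )]
(P)PPP => (PP)PPP   [P → P P]
(PP)PPP => (()P)PPP   [P → ( )]
(()P)PPP => (()())PPP   [P → ( )]
(()())PPP => (()())()PP   [P → ( )]
(()())()PP => (()())()()P   [P → ( )]
(()())()()P => (()())()()()   [P → ( )]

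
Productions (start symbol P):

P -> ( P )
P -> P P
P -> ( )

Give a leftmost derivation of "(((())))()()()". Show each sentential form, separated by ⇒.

P ⇒ PP ⇒ PPP ⇒ PPPP ⇒ (P)PPP ⇒ ((P))PPP ⇒ (((P)))PPP ⇒ (((())))PPP ⇒ (((())))()PP ⇒ (((())))()()P ⇒ (((())))()()()

P ⇒ PP   [P -> P P]
PP ⇒ PPP   [P -> P P]
PPP ⇒ PPPP   [P -> P P]
PPPP ⇒ (P)PPP   [P -> ( P )]
(P)PPP ⇒ ((P))PPP   [P -> ( P )]
((P))PPP ⇒ (((P)))PPP   [P -> ( P )]
(((P)))PPP ⇒ (((())))PPP   [P -> ( )]
(((())))PPP ⇒ (((())))()PP   [P -> ( )]
(((())))()PP ⇒ (((())))()()P   [P -> ( )]
(((())))()()P ⇒ (((())))()()()   [P -> ( )]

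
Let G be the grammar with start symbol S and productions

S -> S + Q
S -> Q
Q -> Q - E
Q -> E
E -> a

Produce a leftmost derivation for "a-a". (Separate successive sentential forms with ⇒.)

S ⇒ Q   [S -> Q]
Q ⇒ Q-E   [Q -> Q - E]
Q-E ⇒ E-E   [Q -> E]
E-E ⇒ a-E   [E -> a]
a-E ⇒ a-a   [E -> a]

S⇒Q⇒Q-E⇒E-E⇒a-E⇒a-a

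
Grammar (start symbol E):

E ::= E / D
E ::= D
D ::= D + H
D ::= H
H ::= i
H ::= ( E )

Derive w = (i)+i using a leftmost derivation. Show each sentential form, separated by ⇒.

E⇒D⇒D+H⇒H+H⇒(E)+H⇒(D)+H⇒(H)+H⇒(i)+H⇒(i)+i

E ⇒ D   [E ::= D]
D ⇒ D+H   [D ::= D + H]
D+H ⇒ H+H   [D ::= H]
H+H ⇒ (E)+H   [H ::= ( E )]
(E)+H ⇒ (D)+H   [E ::= D]
(D)+H ⇒ (H)+H   [D ::= H]
(H)+H ⇒ (i)+H   [H ::= i]
(i)+H ⇒ (i)+i   [H ::= i]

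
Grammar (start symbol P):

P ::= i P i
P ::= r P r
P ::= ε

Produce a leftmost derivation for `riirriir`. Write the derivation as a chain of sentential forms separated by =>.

P=>rPr=>riPir=>riiPiir=>riirPriir=>riirriir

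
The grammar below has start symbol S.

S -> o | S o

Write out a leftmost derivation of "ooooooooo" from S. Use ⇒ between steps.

S ⇒ So ⇒ Soo ⇒ Sooo ⇒ Soooo ⇒ Sooooo ⇒ Soooooo ⇒ Sooooooo ⇒ Soooooooo ⇒ ooooooooo

S ⇒ So   [S -> S o]
So ⇒ Soo   [S -> S o]
Soo ⇒ Sooo   [S -> S o]
Sooo ⇒ Soooo   [S -> S o]
Soooo ⇒ Sooooo   [S -> S o]
Sooooo ⇒ Soooooo   [S -> S o]
Soooooo ⇒ Sooooooo   [S -> S o]
Sooooooo ⇒ Soooooooo   [S -> S o]
Soooooooo ⇒ ooooooooo   [S -> o]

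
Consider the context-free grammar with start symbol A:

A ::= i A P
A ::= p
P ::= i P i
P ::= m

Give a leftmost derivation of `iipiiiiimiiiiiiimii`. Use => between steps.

A=>iAP=>iiAPP=>iipPP=>iipiPiP=>iipiiPiiP=>iipiiiPiiiP=>iipiiiiPiiiiP=>iipiiiiiPiiiiiP=>iipiiiiimiiiiiP=>iipiiiiimiiiiiiPi=>iipiiiiimiiiiiiiPii=>iipiiiiimiiiiiiimii

A => iAP   [A ::= i A P]
iAP => iiAPP   [A ::= i A P]
iiAPP => iipPP   [A ::= p]
iipPP => iipiPiP   [P ::= i P i]
iipiPiP => iipiiPiiP   [P ::= i P i]
iipiiPiiP => iipiiiPiiiP   [P ::= i P i]
iipiiiPiiiP => iipiiiiPiiiiP   [P ::= i P i]
iipiiiiPiiiiP => iipiiiiiPiiiiiP   [P ::= i P i]
iipiiiiiPiiiiiP => iipiiiiimiiiiiP   [P ::= m]
iipiiiiimiiiiiP => iipiiiiimiiiiiiPi   [P ::= i P i]
iipiiiiimiiiiiiPi => iipiiiiimiiiiiiiPii   [P ::= i P i]
iipiiiiimiiiiiiiPii => iipiiiiimiiiiiiimii   [P ::= m]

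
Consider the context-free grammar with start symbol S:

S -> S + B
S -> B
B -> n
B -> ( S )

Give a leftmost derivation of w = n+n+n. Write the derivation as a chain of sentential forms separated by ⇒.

S ⇒ S+B   [S -> S + B]
S+B ⇒ S+B+B   [S -> S + B]
S+B+B ⇒ B+B+B   [S -> B]
B+B+B ⇒ n+B+B   [B -> n]
n+B+B ⇒ n+n+B   [B -> n]
n+n+B ⇒ n+n+n   [B -> n]

S ⇒ S+B ⇒ S+B+B ⇒ B+B+B ⇒ n+B+B ⇒ n+n+B ⇒ n+n+n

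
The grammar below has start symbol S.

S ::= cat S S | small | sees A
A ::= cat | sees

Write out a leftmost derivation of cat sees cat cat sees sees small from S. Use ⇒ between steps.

S ⇒ cat S S   [S ::= cat S S]
cat S S ⇒ cat sees A S   [S ::= sees A]
cat sees A S ⇒ cat sees cat S   [A ::= cat]
cat sees cat S ⇒ cat sees cat cat S S   [S ::= cat S S]
cat sees cat cat S S ⇒ cat sees cat cat sees A S   [S ::= sees A]
cat sees cat cat sees A S ⇒ cat sees cat cat sees sees S   [A ::= sees]
cat sees cat cat sees sees S ⇒ cat sees cat cat sees sees small   [S ::= small]

S ⇒ cat S S ⇒ cat sees A S ⇒ cat sees cat S ⇒ cat sees cat cat S S ⇒ cat sees cat cat sees A S ⇒ cat sees cat cat sees sees S ⇒ cat sees cat cat sees sees small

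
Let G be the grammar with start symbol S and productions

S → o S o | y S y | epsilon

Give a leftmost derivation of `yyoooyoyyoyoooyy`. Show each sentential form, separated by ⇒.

S ⇒ ySy ⇒ yySyy ⇒ yyoSoyy ⇒ yyooSooyy ⇒ yyoooSoooyy ⇒ yyoooySyoooyy ⇒ yyoooyoSoyoooyy ⇒ yyoooyoySyoyoooyy ⇒ yyoooyoyyoyoooyy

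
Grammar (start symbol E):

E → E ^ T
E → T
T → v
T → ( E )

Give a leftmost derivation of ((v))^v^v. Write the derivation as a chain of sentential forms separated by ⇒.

E ⇒ E^T ⇒ E^T^T ⇒ T^T^T ⇒ (E)^T^T ⇒ (T)^T^T ⇒ ((E))^T^T ⇒ ((T))^T^T ⇒ ((v))^T^T ⇒ ((v))^v^T ⇒ ((v))^v^v

E ⇒ E^T   [E → E ^ T]
E^T ⇒ E^T^T   [E → E ^ T]
E^T^T ⇒ T^T^T   [E → T]
T^T^T ⇒ (E)^T^T   [T → ( E )]
(E)^T^T ⇒ (T)^T^T   [E → T]
(T)^T^T ⇒ ((E))^T^T   [T → ( E )]
((E))^T^T ⇒ ((T))^T^T   [E → T]
((T))^T^T ⇒ ((v))^T^T   [T → v]
((v))^T^T ⇒ ((v))^v^T   [T → v]
((v))^v^T ⇒ ((v))^v^v   [T → v]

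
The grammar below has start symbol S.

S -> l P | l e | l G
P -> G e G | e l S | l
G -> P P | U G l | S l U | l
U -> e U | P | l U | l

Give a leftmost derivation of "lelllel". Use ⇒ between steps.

S ⇒ lP   [S -> l P]
lP ⇒ lelS   [P -> e l S]
lelS ⇒ lellP   [S -> l P]
lellP ⇒ lellGeG   [P -> G e G]
lellGeG ⇒ lellleG   [G -> l]
lellleG ⇒ lelllel   [G -> l]

S ⇒ lP ⇒ lelS ⇒ lellP ⇒ lellGeG ⇒ lellleG ⇒ lelllel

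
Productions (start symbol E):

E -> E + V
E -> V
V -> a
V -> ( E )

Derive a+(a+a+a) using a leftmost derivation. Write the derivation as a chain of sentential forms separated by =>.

E => E+V => V+V => a+V => a+(E) => a+(E+V) => a+(E+V+V) => a+(V+V+V) => a+(a+V+V) => a+(a+a+V) => a+(a+a+a)

E => E+V   [E -> E + V]
E+V => V+V   [E -> V]
V+V => a+V   [V -> a]
a+V => a+(E)   [V -> ( E )]
a+(E) => a+(E+V)   [E -> E + V]
a+(E+V) => a+(E+V+V)   [E -> E + V]
a+(E+V+V) => a+(V+V+V)   [E -> V]
a+(V+V+V) => a+(a+V+V)   [V -> a]
a+(a+V+V) => a+(a+a+V)   [V -> a]
a+(a+a+V) => a+(a+a+a)   [V -> a]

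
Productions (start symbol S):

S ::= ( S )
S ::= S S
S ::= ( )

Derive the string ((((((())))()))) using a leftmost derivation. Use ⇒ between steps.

S ⇒ (S)   [S ::= ( S )]
(S) ⇒ ((S))   [S ::= ( S )]
((S)) ⇒ (((S)))   [S ::= ( S )]
(((S))) ⇒ (((SS)))   [S ::= S S]
(((SS))) ⇒ ((((S)S)))   [S ::= ( S )]
((((S)S))) ⇒ (((((S))S)))   [S ::= ( S )]
(((((S))S))) ⇒ ((((((S)))S)))   [S ::= ( S )]
((((((S)))S))) ⇒ ((((((())))S)))   [S ::= ( )]
((((((())))S))) ⇒ ((((((())))())))   [S ::= ( )]

S ⇒ (S) ⇒ ((S)) ⇒ (((S))) ⇒ (((SS))) ⇒ ((((S)S))) ⇒ (((((S))S))) ⇒ ((((((S)))S))) ⇒ ((((((())))S))) ⇒ ((((((())))())))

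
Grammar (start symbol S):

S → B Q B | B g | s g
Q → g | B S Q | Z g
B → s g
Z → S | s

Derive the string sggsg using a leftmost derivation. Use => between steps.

S => BQB   [S → B Q B]
BQB => sgQB   [B → s g]
sgQB => sggB   [Q → g]
sggB => sggsg   [B → s g]

S => BQB => sgQB => sggB => sggsg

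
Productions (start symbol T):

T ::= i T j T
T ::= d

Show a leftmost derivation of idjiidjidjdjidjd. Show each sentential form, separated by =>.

T => iTjT => idjT => idjiTjT => idjiiTjTjT => idjiidjTjT => idjiidjiTjTjT => idjiidjidjTjT => idjiidjidjdjT => idjiidjidjdjiTjT => idjiidjidjdjidjT => idjiidjidjdjidjd

T => iTjT   [T ::= i T j T]
iTjT => idjT   [T ::= d]
idjT => idjiTjT   [T ::= i T j T]
idjiTjT => idjiiTjTjT   [T ::= i T j T]
idjiiTjTjT => idjiidjTjT   [T ::= d]
idjiidjTjT => idjiidjiTjTjT   [T ::= i T j T]
idjiidjiTjTjT => idjiidjidjTjT   [T ::= d]
idjiidjidjTjT => idjiidjidjdjT   [T ::= d]
idjiidjidjdjT => idjiidjidjdjiTjT   [T ::= i T j T]
idjiidjidjdjiTjT => idjiidjidjdjidjT   [T ::= d]
idjiidjidjdjidjT => idjiidjidjdjidjd   [T ::= d]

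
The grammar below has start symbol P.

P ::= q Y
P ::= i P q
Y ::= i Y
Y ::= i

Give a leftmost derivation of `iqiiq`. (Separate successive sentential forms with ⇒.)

P⇒iPq⇒iqYq⇒iqiYq⇒iqiiq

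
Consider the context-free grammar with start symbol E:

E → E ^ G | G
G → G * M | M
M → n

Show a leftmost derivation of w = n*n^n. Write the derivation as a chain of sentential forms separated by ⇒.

E⇒E^G⇒G^G⇒G*M^G⇒M*M^G⇒n*M^G⇒n*n^G⇒n*n^M⇒n*n^n

E ⇒ E^G   [E → E ^ G]
E^G ⇒ G^G   [E → G]
G^G ⇒ G*M^G   [G → G * M]
G*M^G ⇒ M*M^G   [G → M]
M*M^G ⇒ n*M^G   [M → n]
n*M^G ⇒ n*n^G   [M → n]
n*n^G ⇒ n*n^M   [G → M]
n*n^M ⇒ n*n^n   [M → n]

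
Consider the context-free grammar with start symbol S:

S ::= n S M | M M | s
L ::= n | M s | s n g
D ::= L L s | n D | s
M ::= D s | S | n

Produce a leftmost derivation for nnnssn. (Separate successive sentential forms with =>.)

S => MM => nM => nS => nnSM => nnMMM => nnnMM => nnnDsM => nnnssM => nnnssn

S => MM   [S ::= M M]
MM => nM   [M ::= n]
nM => nS   [M ::= S]
nS => nnSM   [S ::= n S M]
nnSM => nnMMM   [S ::= M M]
nnMMM => nnnMM   [M ::= n]
nnnMM => nnnDsM   [M ::= D s]
nnnDsM => nnnssM   [D ::= s]
nnnssM => nnnssn   [M ::= n]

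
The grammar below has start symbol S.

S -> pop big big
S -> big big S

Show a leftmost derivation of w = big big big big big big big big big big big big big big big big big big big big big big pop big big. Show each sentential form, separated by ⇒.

S ⇒ big big S ⇒ big big big big S ⇒ big big big big big big S ⇒ big big big big big big big big S ⇒ big big big big big big big big big big S ⇒ big big big big big big big big big big big big S ⇒ big big big big big big big big big big big big big big S ⇒ big big big big big big big big big big big big big big big big S ⇒ big big big big big big big big big big big big big big big big big big S ⇒ big big big big big big big big big big big big big big big big big big big big S ⇒ big big big big big big big big big big big big big big big big big big big big big big S ⇒ big big big big big big big big big big big big big big big big big big big big big big pop big big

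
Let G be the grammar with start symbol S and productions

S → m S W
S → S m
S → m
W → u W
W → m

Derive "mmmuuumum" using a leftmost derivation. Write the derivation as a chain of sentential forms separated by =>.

S => mSW => mmSWW => mmmWW => mmmuWW => mmmuuWW => mmmuuuWW => mmmuuumW => mmmuuumuW => mmmuuumum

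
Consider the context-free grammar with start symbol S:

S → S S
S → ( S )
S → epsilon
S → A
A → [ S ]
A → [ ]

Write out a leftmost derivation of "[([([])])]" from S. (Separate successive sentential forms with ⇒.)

S⇒A⇒[S]⇒[(S)]⇒[(A)]⇒[([S])]⇒[([(S)])]⇒[([(A)])]⇒[([([])])]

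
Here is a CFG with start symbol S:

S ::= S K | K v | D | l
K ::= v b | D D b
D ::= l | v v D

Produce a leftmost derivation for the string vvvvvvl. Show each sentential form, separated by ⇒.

S ⇒ D   [S ::= D]
D ⇒ vvD   [D ::= v v D]
vvD ⇒ vvvvD   [D ::= v v D]
vvvvD ⇒ vvvvvvD   [D ::= v v D]
vvvvvvD ⇒ vvvvvvl   [D ::= l]

S ⇒ D ⇒ vvD ⇒ vvvvD ⇒ vvvvvvD ⇒ vvvvvvl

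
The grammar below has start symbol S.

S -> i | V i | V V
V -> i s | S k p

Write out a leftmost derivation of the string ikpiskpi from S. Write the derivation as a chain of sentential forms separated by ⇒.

S ⇒ Vi ⇒ Skpi ⇒ VVkpi ⇒ SkpVkpi ⇒ ikpVkpi ⇒ ikpiskpi

S ⇒ Vi   [S -> V i]
Vi ⇒ Skpi   [V -> S k p]
Skpi ⇒ VVkpi   [S -> V V]
VVkpi ⇒ SkpVkpi   [V -> S k p]
SkpVkpi ⇒ ikpVkpi   [S -> i]
ikpVkpi ⇒ ikpiskpi   [V -> i s]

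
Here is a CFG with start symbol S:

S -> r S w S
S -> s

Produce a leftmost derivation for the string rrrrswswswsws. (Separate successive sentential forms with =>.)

S => rSwS   [S -> r S w S]
rSwS => rrSwSwS   [S -> r S w S]
rrSwSwS => rrrSwSwSwS   [S -> r S w S]
rrrSwSwSwS => rrrrSwSwSwSwS   [S -> r S w S]
rrrrSwSwSwSwS => rrrrswSwSwSwS   [S -> s]
rrrrswSwSwSwS => rrrrswswSwSwS   [S -> s]
rrrrswswSwSwS => rrrrswswswSwS   [S -> s]
rrrrswswswSwS => rrrrswswswswS   [S -> s]
rrrrswswswswS => rrrrswswswsws   [S -> s]

S => rSwS => rrSwSwS => rrrSwSwSwS => rrrrSwSwSwSwS => rrrrswSwSwSwS => rrrrswswSwSwS => rrrrswswswSwS => rrrrswswswswS => rrrrswswswsws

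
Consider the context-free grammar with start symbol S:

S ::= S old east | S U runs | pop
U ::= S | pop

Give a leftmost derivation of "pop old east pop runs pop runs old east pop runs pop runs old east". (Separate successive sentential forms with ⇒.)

S ⇒ S old east ⇒ S U runs old east ⇒ S U runs U runs old east ⇒ S old east U runs U runs old east ⇒ S U runs old east U runs U runs old east ⇒ S U runs U runs old east U runs U runs old east ⇒ S old east U runs U runs old east U runs U runs old east ⇒ pop old east U runs U runs old east U runs U runs old east ⇒ pop old east pop runs U runs old east U runs U runs old east ⇒ pop old east pop runs pop runs old east U runs U runs old east ⇒ pop old east pop runs pop runs old east pop runs U runs old east ⇒ pop old east pop runs pop runs old east pop runs pop runs old east

S ⇒ S old east   [S ::= S old east]
S old east ⇒ S U runs old east   [S ::= S U runs]
S U runs old east ⇒ S U runs U runs old east   [S ::= S U runs]
S U runs U runs old east ⇒ S old east U runs U runs old east   [S ::= S old east]
S old east U runs U runs old east ⇒ S U runs old east U runs U runs old east   [S ::= S U runs]
S U runs old east U runs U runs old east ⇒ S U runs U runs old east U runs U runs old east   [S ::= S U runs]
S U runs U runs old east U runs U runs old east ⇒ S old east U runs U runs old east U runs U runs old east   [S ::= S old east]
S old east U runs U runs old east U runs U runs old east ⇒ pop old east U runs U runs old east U runs U runs old east   [S ::= pop]
pop old east U runs U runs old east U runs U runs old east ⇒ pop old east pop runs U runs old east U runs U runs old east   [U ::= pop]
pop old east pop runs U runs old east U runs U runs old east ⇒ pop old east pop runs pop runs old east U runs U runs old east   [U ::= pop]
pop old east pop runs pop runs old east U runs U runs old east ⇒ pop old east pop runs pop runs old east pop runs U runs old east   [U ::= pop]
pop old east pop runs pop runs old east pop runs U runs old east ⇒ pop old east pop runs pop runs old east pop runs pop runs old east   [U ::= pop]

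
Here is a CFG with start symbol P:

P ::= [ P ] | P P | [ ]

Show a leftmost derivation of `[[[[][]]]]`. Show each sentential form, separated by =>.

P => [P] => [[P]] => [[[P]]] => [[[PP]]] => [[[[]P]]] => [[[[][]]]]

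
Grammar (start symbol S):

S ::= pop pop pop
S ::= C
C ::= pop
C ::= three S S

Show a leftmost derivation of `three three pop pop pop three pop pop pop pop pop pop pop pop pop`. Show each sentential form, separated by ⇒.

S ⇒ C ⇒ three S S ⇒ three C S ⇒ three three S S S ⇒ three three pop pop pop S S ⇒ three three pop pop pop C S ⇒ three three pop pop pop three S S S ⇒ three three pop pop pop three pop pop pop S S ⇒ three three pop pop pop three pop pop pop pop pop pop S ⇒ three three pop pop pop three pop pop pop pop pop pop pop pop pop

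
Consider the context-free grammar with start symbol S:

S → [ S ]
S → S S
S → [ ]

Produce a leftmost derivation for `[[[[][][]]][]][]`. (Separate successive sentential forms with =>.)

S => SS => [S]S => [SS]S => [[S]S]S => [[[S]]S]S => [[[SS]]S]S => [[[SSS]]S]S => [[[[]SS]]S]S => [[[[][]S]]S]S => [[[[][][]]]S]S => [[[[][][]]][]]S => [[[[][][]]][]][]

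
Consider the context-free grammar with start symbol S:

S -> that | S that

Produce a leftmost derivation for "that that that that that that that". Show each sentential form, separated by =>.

S => S that => S that that => S that that that => S that that that that => S that that that that that => S that that that that that that => that that that that that that that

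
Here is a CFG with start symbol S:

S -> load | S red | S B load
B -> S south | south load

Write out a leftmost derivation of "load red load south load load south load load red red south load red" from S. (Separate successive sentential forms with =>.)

S => S red => S B load red => S red B load red => load red B load red => load red S south load red => load red S red south load red => load red S red red south load red => load red S B load red red south load red => load red S B load B load red red south load red => load red load B load B load red red south load red => load red load south load load B load red red south load red => load red load south load load south load load red red south load red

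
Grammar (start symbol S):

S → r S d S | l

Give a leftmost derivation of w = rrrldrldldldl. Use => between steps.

S => rSdS   [S → r S d S]
rSdS => rrSdSdS   [S → r S d S]
rrSdSdS => rrrSdSdSdS   [S → r S d S]
rrrSdSdSdS => rrrldSdSdS   [S → l]
rrrldSdSdS => rrrldrSdSdSdS   [S → r S d S]
rrrldrSdSdSdS => rrrldrldSdSdS   [S → l]
rrrldrldSdSdS => rrrldrldldSdS   [S → l]
rrrldrldldSdS => rrrldrldldldS   [S → l]
rrrldrldldldS => rrrldrldldldl   [S → l]

S => rSdS => rrSdSdS => rrrSdSdSdS => rrrldSdSdS => rrrldrSdSdSdS => rrrldrldSdSdS => rrrldrldldSdS => rrrldrldldldS => rrrldrldldldl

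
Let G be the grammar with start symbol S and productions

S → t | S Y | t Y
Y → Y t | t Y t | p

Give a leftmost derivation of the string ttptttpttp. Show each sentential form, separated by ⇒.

S ⇒ SY   [S → S Y]
SY ⇒ SYY   [S → S Y]
SYY ⇒ tYYY   [S → t Y]
tYYY ⇒ tYtYY   [Y → Y t]
tYtYY ⇒ ttYttYY   [Y → t Y t]
ttYttYY ⇒ ttpttYY   [Y → p]
ttpttYY ⇒ ttptttYtY   [Y → t Y t]
ttptttYtY ⇒ ttptttYttY   [Y → Y t]
ttptttYttY ⇒ ttptttpttY   [Y → p]
ttptttpttY ⇒ ttptttpttp   [Y → p]

S ⇒ SY ⇒ SYY ⇒ tYYY ⇒ tYtYY ⇒ ttYttYY ⇒ ttpttYY ⇒ ttptttYtY ⇒ ttptttYttY ⇒ ttptttpttY ⇒ ttptttpttp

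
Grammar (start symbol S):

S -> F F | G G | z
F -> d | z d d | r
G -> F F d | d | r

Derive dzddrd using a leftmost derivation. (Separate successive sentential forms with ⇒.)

S⇒GG⇒dG⇒dFFd⇒dzddFd⇒dzddrd

S ⇒ GG   [S -> G G]
GG ⇒ dG   [G -> d]
dG ⇒ dFFd   [G -> F F d]
dFFd ⇒ dzddFd   [F -> z d d]
dzddFd ⇒ dzddrd   [F -> r]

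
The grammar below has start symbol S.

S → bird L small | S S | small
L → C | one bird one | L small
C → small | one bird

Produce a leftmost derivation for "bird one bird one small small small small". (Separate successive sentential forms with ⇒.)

S ⇒ S S ⇒ bird L small S ⇒ bird L small small S ⇒ bird L small small small S ⇒ bird one bird one small small small S ⇒ bird one bird one small small small small

S ⇒ S S   [S → S S]
S S ⇒ bird L small S   [S → bird L small]
bird L small S ⇒ bird L small small S   [L → L small]
bird L small small S ⇒ bird L small small small S   [L → L small]
bird L small small small S ⇒ bird one bird one small small small S   [L → one bird one]
bird one bird one small small small S ⇒ bird one bird one small small small small   [S → small]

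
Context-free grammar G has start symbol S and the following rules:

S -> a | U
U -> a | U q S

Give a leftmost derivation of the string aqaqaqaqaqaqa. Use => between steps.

S => U => UqS => UqSqS => UqSqSqS => UqSqSqSqS => UqSqSqSqSqS => UqSqSqSqSqSqS => aqSqSqSqSqSqS => aqaqSqSqSqSqS => aqaqaqSqSqSqS => aqaqaqaqSqSqS => aqaqaqaqaqSqS => aqaqaqaqaqaqS => aqaqaqaqaqaqa

S => U   [S -> U]
U => UqS   [U -> U q S]
UqS => UqSqS   [U -> U q S]
UqSqS => UqSqSqS   [U -> U q S]
UqSqSqS => UqSqSqSqS   [U -> U q S]
UqSqSqSqS => UqSqSqSqSqS   [U -> U q S]
UqSqSqSqSqS => UqSqSqSqSqSqS   [U -> U q S]
UqSqSqSqSqSqS => aqSqSqSqSqSqS   [U -> a]
aqSqSqSqSqSqS => aqaqSqSqSqSqS   [S -> a]
aqaqSqSqSqSqS => aqaqaqSqSqSqS   [S -> a]
aqaqaqSqSqSqS => aqaqaqaqSqSqS   [S -> a]
aqaqaqaqSqSqS => aqaqaqaqaqSqS   [S -> a]
aqaqaqaqaqSqS => aqaqaqaqaqaqS   [S -> a]
aqaqaqaqaqaqS => aqaqaqaqaqaqa   [S -> a]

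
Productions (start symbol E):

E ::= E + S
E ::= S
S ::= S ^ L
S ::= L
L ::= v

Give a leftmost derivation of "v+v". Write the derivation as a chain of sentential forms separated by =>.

E => E+S   [E ::= E + S]
E+S => S+S   [E ::= S]
S+S => L+S   [S ::= L]
L+S => v+S   [L ::= v]
v+S => v+L   [S ::= L]
v+L => v+v   [L ::= v]

E => E+S => S+S => L+S => v+S => v+L => v+v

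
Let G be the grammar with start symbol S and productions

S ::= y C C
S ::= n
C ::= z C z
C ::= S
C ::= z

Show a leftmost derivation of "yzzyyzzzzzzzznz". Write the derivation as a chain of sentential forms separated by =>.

S => yCC => yzC => yzzCz => yzzSz => yzzyCCz => yzzySCz => yzzyyCCCz => yzzyyzCzCCz => yzzyyzzCzzCCz => yzzyyzzzzzCCz => yzzyyzzzzzzCzCz => yzzyyzzzzzzzzCz => yzzyyzzzzzzzzSz => yzzyyzzzzzzzznz

S => yCC   [S ::= y C C]
yCC => yzC   [C ::= z]
yzC => yzzCz   [C ::= z C z]
yzzCz => yzzSz   [C ::= S]
yzzSz => yzzyCCz   [S ::= y C C]
yzzyCCz => yzzySCz   [C ::= S]
yzzySCz => yzzyyCCCz   [S ::= y C C]
yzzyyCCCz => yzzyyzCzCCz   [C ::= z C z]
yzzyyzCzCCz => yzzyyzzCzzCCz   [C ::= z C z]
yzzyyzzCzzCCz => yzzyyzzzzzCCz   [C ::= z]
yzzyyzzzzzCCz => yzzyyzzzzzzCzCz   [C ::= z C z]
yzzyyzzzzzzCzCz => yzzyyzzzzzzzzCz   [C ::= z]
yzzyyzzzzzzzzCz => yzzyyzzzzzzzzSz   [C ::= S]
yzzyyzzzzzzzzSz => yzzyyzzzzzzzznz   [S ::= n]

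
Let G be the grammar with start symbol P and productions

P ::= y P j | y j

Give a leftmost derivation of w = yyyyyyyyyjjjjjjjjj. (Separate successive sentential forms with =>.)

P => yPj   [P ::= y P j]
yPj => yyPjj   [P ::= y P j]
yyPjj => yyyPjjj   [P ::= y P j]
yyyPjjj => yyyyPjjjj   [P ::= y P j]
yyyyPjjjj => yyyyyPjjjjj   [P ::= y P j]
yyyyyPjjjjj => yyyyyyPjjjjjj   [P ::= y P j]
yyyyyyPjjjjjj => yyyyyyyPjjjjjjj   [P ::= y P j]
yyyyyyyPjjjjjjj => yyyyyyyyPjjjjjjjj   [P ::= y P j]
yyyyyyyyPjjjjjjjj => yyyyyyyyyjjjjjjjjj   [P ::= y j]

P => yPj => yyPjj => yyyPjjj => yyyyPjjjj => yyyyyPjjjjj => yyyyyyPjjjjjj => yyyyyyyPjjjjjjj => yyyyyyyyPjjjjjjjj => yyyyyyyyyjjjjjjjjj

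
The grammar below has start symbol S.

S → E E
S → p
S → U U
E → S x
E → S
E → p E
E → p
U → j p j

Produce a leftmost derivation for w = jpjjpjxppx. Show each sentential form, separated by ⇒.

S ⇒ EE   [S → E E]
EE ⇒ SxE   [E → S x]
SxE ⇒ UUxE   [S → U U]
UUxE ⇒ jpjUxE   [U → j p j]
jpjUxE ⇒ jpjjpjxE   [U → j p j]
jpjjpjxE ⇒ jpjjpjxSx   [E → S x]
jpjjpjxSx ⇒ jpjjpjxEEx   [S → E E]
jpjjpjxEEx ⇒ jpjjpjxpEx   [E → p]
jpjjpjxpEx ⇒ jpjjpjxppx   [E → p]

S⇒EE⇒SxE⇒UUxE⇒jpjUxE⇒jpjjpjxE⇒jpjjpjxSx⇒jpjjpjxEEx⇒jpjjpjxpEx⇒jpjjpjxppx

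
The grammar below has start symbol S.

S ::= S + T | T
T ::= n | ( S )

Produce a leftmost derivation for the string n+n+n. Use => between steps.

S => S+T => S+T+T => T+T+T => n+T+T => n+n+T => n+n+n

S => S+T   [S ::= S + T]
S+T => S+T+T   [S ::= S + T]
S+T+T => T+T+T   [S ::= T]
T+T+T => n+T+T   [T ::= n]
n+T+T => n+n+T   [T ::= n]
n+n+T => n+n+n   [T ::= n]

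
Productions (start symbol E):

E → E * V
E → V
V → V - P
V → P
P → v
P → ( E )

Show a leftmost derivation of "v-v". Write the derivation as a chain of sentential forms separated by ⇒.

E⇒V⇒V-P⇒P-P⇒v-P⇒v-v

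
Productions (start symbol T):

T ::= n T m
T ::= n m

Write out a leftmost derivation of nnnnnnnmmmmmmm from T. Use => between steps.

T => nTm => nnTmm => nnnTmmm => nnnnTmmmm => nnnnnTmmmmm => nnnnnnTmmmmmm => nnnnnnnmmmmmmm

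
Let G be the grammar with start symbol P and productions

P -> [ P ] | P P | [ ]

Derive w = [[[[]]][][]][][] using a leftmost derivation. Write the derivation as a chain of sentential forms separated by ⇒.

P ⇒ PP ⇒ PPP ⇒ [P]PP ⇒ [PP]PP ⇒ [PPP]PP ⇒ [[P]PP]PP ⇒ [[[P]]PP]PP ⇒ [[[[]]]PP]PP ⇒ [[[[]]][]P]PP ⇒ [[[[]]][][]]PP ⇒ [[[[]]][][]][]P ⇒ [[[[]]][][]][][]

P ⇒ PP   [P -> P P]
PP ⇒ PPP   [P -> P P]
PPP ⇒ [P]PP   [P -> [ P ]]
[P]PP ⇒ [PP]PP   [P -> P P]
[PP]PP ⇒ [PPP]PP   [P -> P P]
[PPP]PP ⇒ [[P]PP]PP   [P -> [ P ]]
[[P]PP]PP ⇒ [[[P]]PP]PP   [P -> [ P ]]
[[[P]]PP]PP ⇒ [[[[]]]PP]PP   [P -> [ ]]
[[[[]]]PP]PP ⇒ [[[[]]][]P]PP   [P -> [ ]]
[[[[]]][]P]PP ⇒ [[[[]]][][]]PP   [P -> [ ]]
[[[[]]][][]]PP ⇒ [[[[]]][][]][]P   [P -> [ ]]
[[[[]]][][]][]P ⇒ [[[[]]][][]][][]   [P -> [ ]]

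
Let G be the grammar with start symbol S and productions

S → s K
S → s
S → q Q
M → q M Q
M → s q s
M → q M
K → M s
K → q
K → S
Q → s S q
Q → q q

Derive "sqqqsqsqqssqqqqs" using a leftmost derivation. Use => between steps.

S => sK   [S → s K]
sK => sMs   [K → M s]
sMs => sqMQs   [M → q M Q]
sqMQs => sqqMQQs   [M → q M Q]
sqqMQQs => sqqqMQQQs   [M → q M Q]
sqqqMQQQs => sqqqsqsQQQs   [M → s q s]
sqqqsqsQQQs => sqqqsqsqqQQs   [Q → q q]
sqqqsqsqqQQs => sqqqsqsqqsSqQs   [Q → s S q]
sqqqsqsqqsSqQs => sqqqsqsqqssKqQs   [S → s K]
sqqqsqsqqssKqQs => sqqqsqsqqssqqQs   [K → q]
sqqqsqsqqssqqQs => sqqqsqsqqssqqqqs   [Q → q q]

S => sK => sMs => sqMQs => sqqMQQs => sqqqMQQQs => sqqqsqsQQQs => sqqqsqsqqQQs => sqqqsqsqqsSqQs => sqqqsqsqqssKqQs => sqqqsqsqqssqqQs => sqqqsqsqqssqqqqs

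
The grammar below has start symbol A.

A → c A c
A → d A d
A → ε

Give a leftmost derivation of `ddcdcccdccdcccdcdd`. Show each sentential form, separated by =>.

A => dAd => ddAdd => ddcAcdd => ddcdAdcdd => ddcdcAcdcdd => ddcdccAccdcdd => ddcdcccAcccdcdd => ddcdcccdAdcccdcdd => ddcdcccdcAcdcccdcdd => ddcdcccdccdcccdcdd

A => dAd   [A → d A d]
dAd => ddAdd   [A → d A d]
ddAdd => ddcAcdd   [A → c A c]
ddcAcdd => ddcdAdcdd   [A → d A d]
ddcdAdcdd => ddcdcAcdcdd   [A → c A c]
ddcdcAcdcdd => ddcdccAccdcdd   [A → c A c]
ddcdccAccdcdd => ddcdcccAcccdcdd   [A → c A c]
ddcdcccAcccdcdd => ddcdcccdAdcccdcdd   [A → d A d]
ddcdcccdAdcccdcdd => ddcdcccdcAcdcccdcdd   [A → c A c]
ddcdcccdcAcdcccdcdd => ddcdcccdccdcccdcdd   [A → ε]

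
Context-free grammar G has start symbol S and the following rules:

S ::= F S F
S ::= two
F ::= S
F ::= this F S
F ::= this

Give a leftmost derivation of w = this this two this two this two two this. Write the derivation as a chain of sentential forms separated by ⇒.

S ⇒ F S F ⇒ this F S S F ⇒ this S S S F ⇒ this F S F S S F ⇒ this S S F S S F ⇒ this F S F S F S S F ⇒ this this S F S F S S F ⇒ this this two F S F S S F ⇒ this this two this S F S S F ⇒ this this two this two F S S F ⇒ this this two this two this S S F ⇒ this this two this two this two S F ⇒ this this two this two this two two F ⇒ this this two this two this two two this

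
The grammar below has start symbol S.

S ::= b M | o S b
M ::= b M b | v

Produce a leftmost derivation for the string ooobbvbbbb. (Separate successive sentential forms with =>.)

S=>oSb=>ooSbb=>oooSbbb=>ooobMbbb=>ooobbMbbbb=>ooobbvbbbb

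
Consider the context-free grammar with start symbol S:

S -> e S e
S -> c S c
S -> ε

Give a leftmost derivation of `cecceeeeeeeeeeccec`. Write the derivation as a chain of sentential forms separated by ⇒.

S ⇒ cSc   [S -> c S c]
cSc ⇒ ceSec   [S -> e S e]
ceSec ⇒ cecScec   [S -> c S c]
cecScec ⇒ ceccSccec   [S -> c S c]
ceccSccec ⇒ cecceSeccec   [S -> e S e]
cecceSeccec ⇒ cecceeSeeccec   [S -> e S e]
cecceeSeeccec ⇒ cecceeeSeeeccec   [S -> e S e]
cecceeeSeeeccec ⇒ cecceeeeSeeeeccec   [S -> e S e]
cecceeeeSeeeeccec ⇒ cecceeeeeSeeeeeccec   [S -> e S e]
cecceeeeeSeeeeeccec ⇒ cecceeeeeeeeeeccec   [S -> ε]

S⇒cSc⇒ceSec⇒cecScec⇒ceccSccec⇒cecceSeccec⇒cecceeSeeccec⇒cecceeeSeeeccec⇒cecceeeeSeeeeccec⇒cecceeeeeSeeeeeccec⇒cecceeeeeeeeeeccec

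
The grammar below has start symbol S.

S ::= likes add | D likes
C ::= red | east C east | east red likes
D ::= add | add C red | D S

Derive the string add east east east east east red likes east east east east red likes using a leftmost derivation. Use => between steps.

S => D likes => add C red likes => add east C east red likes => add east east C east east red likes => add east east east C east east east red likes => add east east east east C east east east east red likes => add east east east east east red likes east east east east red likes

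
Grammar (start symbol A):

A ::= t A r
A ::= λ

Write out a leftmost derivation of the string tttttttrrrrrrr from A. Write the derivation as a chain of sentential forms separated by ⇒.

A ⇒ tAr ⇒ ttArr ⇒ tttArrr ⇒ ttttArrrr ⇒ tttttArrrrr ⇒ ttttttArrrrrr ⇒ tttttttArrrrrrr ⇒ tttttttrrrrrrr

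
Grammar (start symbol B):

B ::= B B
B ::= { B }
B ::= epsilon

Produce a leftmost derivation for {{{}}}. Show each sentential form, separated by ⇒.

B ⇒ BB ⇒ {B}B ⇒ {{B}}B ⇒ {{{B}}}B ⇒ {{{}}}B ⇒ {{{}}}

B ⇒ BB   [B ::= B B]
BB ⇒ {B}B   [B ::= { B }]
{B}B ⇒ {{B}}B   [B ::= { B }]
{{B}}B ⇒ {{{B}}}B   [B ::= { B }]
{{{B}}}B ⇒ {{{}}}B   [B ::= epsilon]
{{{}}}B ⇒ {{{}}}   [B ::= epsilon]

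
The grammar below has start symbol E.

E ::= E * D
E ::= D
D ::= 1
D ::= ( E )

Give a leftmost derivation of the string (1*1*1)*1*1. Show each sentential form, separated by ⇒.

E ⇒ E*D   [E ::= E * D]
E*D ⇒ E*D*D   [E ::= E * D]
E*D*D ⇒ D*D*D   [E ::= D]
D*D*D ⇒ (E)*D*D   [D ::= ( E )]
(E)*D*D ⇒ (E*D)*D*D   [E ::= E * D]
(E*D)*D*D ⇒ (E*D*D)*D*D   [E ::= E * D]
(E*D*D)*D*D ⇒ (D*D*D)*D*D   [E ::= D]
(D*D*D)*D*D ⇒ (1*D*D)*D*D   [D ::= 1]
(1*D*D)*D*D ⇒ (1*1*D)*D*D   [D ::= 1]
(1*1*D)*D*D ⇒ (1*1*1)*D*D   [D ::= 1]
(1*1*1)*D*D ⇒ (1*1*1)*1*D   [D ::= 1]
(1*1*1)*1*D ⇒ (1*1*1)*1*1   [D ::= 1]

E ⇒ E*D ⇒ E*D*D ⇒ D*D*D ⇒ (E)*D*D ⇒ (E*D)*D*D ⇒ (E*D*D)*D*D ⇒ (D*D*D)*D*D ⇒ (1*D*D)*D*D ⇒ (1*1*D)*D*D ⇒ (1*1*1)*D*D ⇒ (1*1*1)*1*D ⇒ (1*1*1)*1*1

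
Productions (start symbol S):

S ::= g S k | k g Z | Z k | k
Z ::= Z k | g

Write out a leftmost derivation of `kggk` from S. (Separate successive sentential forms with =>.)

S => kgZ   [S ::= k g Z]
kgZ => kgZk   [Z ::= Z k]
kgZk => kggk   [Z ::= g]

S=>kgZ=>kgZk=>kggk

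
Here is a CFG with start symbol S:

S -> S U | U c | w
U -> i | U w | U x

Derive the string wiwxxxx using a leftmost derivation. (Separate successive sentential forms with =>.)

S => SU => wU => wUx => wUxx => wUxxx => wUxxxx => wUwxxxx => wiwxxxx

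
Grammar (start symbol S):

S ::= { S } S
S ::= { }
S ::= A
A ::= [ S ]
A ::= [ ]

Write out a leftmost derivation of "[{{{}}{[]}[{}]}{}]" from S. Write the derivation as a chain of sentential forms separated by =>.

S => A   [S ::= A]
A => [S]   [A ::= [ S ]]
[S] => [{S}S]   [S ::= { S } S]
[{S}S] => [{{S}S}S]   [S ::= { S } S]
[{{S}S}S] => [{{{}}S}S]   [S ::= { }]
[{{{}}S}S] => [{{{}}{S}S}S]   [S ::= { S } S]
[{{{}}{S}S}S] => [{{{}}{A}S}S]   [S ::= A]
[{{{}}{A}S}S] => [{{{}}{[]}S}S]   [A ::= [ ]]
[{{{}}{[]}S}S] => [{{{}}{[]}A}S]   [S ::= A]
[{{{}}{[]}A}S] => [{{{}}{[]}[S]}S]   [A ::= [ S ]]
[{{{}}{[]}[S]}S] => [{{{}}{[]}[{}]}S]   [S ::= { }]
[{{{}}{[]}[{}]}S] => [{{{}}{[]}[{}]}{}]   [S ::= { }]

S=>A=>[S]=>[{S}S]=>[{{S}S}S]=>[{{{}}S}S]=>[{{{}}{S}S}S]=>[{{{}}{A}S}S]=>[{{{}}{[]}S}S]=>[{{{}}{[]}A}S]=>[{{{}}{[]}[S]}S]=>[{{{}}{[]}[{}]}S]=>[{{{}}{[]}[{}]}{}]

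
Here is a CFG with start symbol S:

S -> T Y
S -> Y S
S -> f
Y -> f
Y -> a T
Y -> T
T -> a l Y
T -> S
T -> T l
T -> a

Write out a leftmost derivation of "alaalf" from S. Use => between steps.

S => TY   [S -> T Y]
TY => TlY   [T -> T l]
TlY => alYlY   [T -> a l Y]
alYlY => alaTlY   [Y -> a T]
alaTlY => alaalY   [T -> a]
alaalY => alaalf   [Y -> f]

S=>TY=>TlY=>alYlY=>alaTlY=>alaalY=>alaalf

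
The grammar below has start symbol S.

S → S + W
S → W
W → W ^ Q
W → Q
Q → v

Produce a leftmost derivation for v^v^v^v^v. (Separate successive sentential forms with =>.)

S => W   [S → W]
W => W^Q   [W → W ^ Q]
W^Q => W^Q^Q   [W → W ^ Q]
W^Q^Q => W^Q^Q^Q   [W → W ^ Q]
W^Q^Q^Q => W^Q^Q^Q^Q   [W → W ^ Q]
W^Q^Q^Q^Q => Q^Q^Q^Q^Q   [W → Q]
Q^Q^Q^Q^Q => v^Q^Q^Q^Q   [Q → v]
v^Q^Q^Q^Q => v^v^Q^Q^Q   [Q → v]
v^v^Q^Q^Q => v^v^v^Q^Q   [Q → v]
v^v^v^Q^Q => v^v^v^v^Q   [Q → v]
v^v^v^v^Q => v^v^v^v^v   [Q → v]

S => W => W^Q => W^Q^Q => W^Q^Q^Q => W^Q^Q^Q^Q => Q^Q^Q^Q^Q => v^Q^Q^Q^Q => v^v^Q^Q^Q => v^v^v^Q^Q => v^v^v^v^Q => v^v^v^v^v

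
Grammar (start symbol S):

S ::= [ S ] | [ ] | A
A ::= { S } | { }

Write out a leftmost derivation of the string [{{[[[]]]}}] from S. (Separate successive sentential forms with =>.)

S => [S]   [S ::= [ S ]]
[S] => [A]   [S ::= A]
[A] => [{S}]   [A ::= { S }]
[{S}] => [{A}]   [S ::= A]
[{A}] => [{{S}}]   [A ::= { S }]
[{{S}}] => [{{[S]}}]   [S ::= [ S ]]
[{{[S]}}] => [{{[[S]]}}]   [S ::= [ S ]]
[{{[[S]]}}] => [{{[[[]]]}}]   [S ::= [ ]]

S => [S] => [A] => [{S}] => [{A}] => [{{S}}] => [{{[S]}}] => [{{[[S]]}}] => [{{[[[]]]}}]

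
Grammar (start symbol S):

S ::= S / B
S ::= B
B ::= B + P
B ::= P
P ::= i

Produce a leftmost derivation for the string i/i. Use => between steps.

S => S/B => B/B => P/B => i/B => i/P => i/i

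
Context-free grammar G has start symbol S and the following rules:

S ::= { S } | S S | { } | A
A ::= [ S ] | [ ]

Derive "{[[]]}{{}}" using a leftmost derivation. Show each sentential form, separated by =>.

S => SS   [S ::= S S]
SS => {S}S   [S ::= { S }]
{S}S => {A}S   [S ::= A]
{A}S => {[S]}S   [A ::= [ S ]]
{[S]}S => {[A]}S   [S ::= A]
{[A]}S => {[[]]}S   [A ::= [ ]]
{[[]]}S => {[[]]}{S}   [S ::= { S }]
{[[]]}{S} => {[[]]}{{}}   [S ::= { }]

S=>SS=>{S}S=>{A}S=>{[S]}S=>{[A]}S=>{[[]]}S=>{[[]]}{S}=>{[[]]}{{}}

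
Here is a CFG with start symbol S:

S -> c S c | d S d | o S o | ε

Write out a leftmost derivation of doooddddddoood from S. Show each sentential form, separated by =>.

S=>dSd=>doSod=>dooSood=>doooSoood=>dooodSdoood=>doooddSddoood=>dooodddSdddoood=>doooddddddoood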